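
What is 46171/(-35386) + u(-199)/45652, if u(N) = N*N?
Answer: -353238753/807720836 ≈ -0.43733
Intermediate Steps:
u(N) = N²
46171/(-35386) + u(-199)/45652 = 46171/(-35386) + (-199)²/45652 = 46171*(-1/35386) + 39601*(1/45652) = -46171/35386 + 39601/45652 = -353238753/807720836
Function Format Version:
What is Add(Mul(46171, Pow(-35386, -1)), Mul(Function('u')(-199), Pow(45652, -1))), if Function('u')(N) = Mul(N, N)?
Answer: Rational(-353238753, 807720836) ≈ -0.43733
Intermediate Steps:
Function('u')(N) = Pow(N, 2)
Add(Mul(46171, Pow(-35386, -1)), Mul(Function('u')(-199), Pow(45652, -1))) = Add(Mul(46171, Pow(-35386, -1)), Mul(Pow(-199, 2), Pow(45652, -1))) = Add(Mul(46171, Rational(-1, 35386)), Mul(39601, Rational(1, 45652))) = Add(Rational(-46171, 35386), Rational(39601, 45652)) = Rational(-353238753, 807720836)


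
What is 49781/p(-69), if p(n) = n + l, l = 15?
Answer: -49781/54 ≈ -921.87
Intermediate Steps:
p(n) = 15 + n (p(n) = n + 15 = 15 + n)
49781/p(-69) = 49781/(15 - 69) = 49781/(-54) = 49781*(-1/54) = -49781/54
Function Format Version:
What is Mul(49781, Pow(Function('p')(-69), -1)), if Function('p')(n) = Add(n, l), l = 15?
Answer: Rational(-49781, 54) ≈ -921.87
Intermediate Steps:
Function('p')(n) = Add(15, n) (Function('p')(n) = Add(n, 15) = Add(15, n))
Mul(49781, Pow(Function('p')(-69), -1)) = Mul(49781, Pow(Add(15, -69), -1)) = Mul(49781, Pow(-54, -1)) = Mul(49781, Rational(-1, 54)) = Rational(-49781, 54)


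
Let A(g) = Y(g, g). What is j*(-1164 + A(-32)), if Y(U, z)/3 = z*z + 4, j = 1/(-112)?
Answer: -120/7 ≈ -17.143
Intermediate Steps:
j = -1/112 ≈ -0.0089286
Y(U, z) = 12 + 3*z² (Y(U, z) = 3*(z*z + 4) = 3*(z² + 4) = 3*(4 + z²) = 12 + 3*z²)
A(g) = 12 + 3*g²
j*(-1164 + A(-32)) = -(-1164 + (12 + 3*(-32)²))/112 = -(-1164 + (12 + 3*1024))/112 = -(-1164 + (12 + 3072))/112 = -(-1164 + 3084)/112 = -1/112*1920 = -120/7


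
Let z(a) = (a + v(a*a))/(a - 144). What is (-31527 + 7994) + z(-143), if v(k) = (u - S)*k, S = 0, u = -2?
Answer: -23390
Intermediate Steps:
v(k) = -2*k (v(k) = (-2 - 1*0)*k = (-2 + 0)*k = -2*k)
z(a) = (a - 2*a**2)/(-144 + a) (z(a) = (a - 2*a*a)/(a - 144) = (a - 2*a**2)/(-144 + a))
(-31527 + 7994) + z(-143) = (-31527 + 7994) - 143*(1 - 2*(-143))/(-144 - 143) = -23533 - 143*(1 + 286)/(-287) = -23533 - 143*(-1/287)*287 = -23533 + 143 = -23390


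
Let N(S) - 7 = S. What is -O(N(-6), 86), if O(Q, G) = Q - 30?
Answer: 29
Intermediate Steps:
N(S) = 7 + S
O(Q, G) = -30 + Q
-O(N(-6), 86) = -(-30 + (7 - 6)) = -(-30 + 1) = -1*(-29) = 29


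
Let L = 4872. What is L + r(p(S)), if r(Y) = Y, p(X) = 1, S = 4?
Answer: 4873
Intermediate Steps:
L + r(p(S)) = 4872 + 1 = 4873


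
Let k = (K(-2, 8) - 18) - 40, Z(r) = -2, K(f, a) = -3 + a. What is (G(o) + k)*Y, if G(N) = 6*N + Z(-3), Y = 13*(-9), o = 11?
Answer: -1287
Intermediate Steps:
Y = -117
G(N) = -2 + 6*N (G(N) = 6*N - 2 = -2 + 6*N)
k = -53 (k = ((-3 + 8) - 18) - 40 = (5 - 18) - 40 = -13 - 40 = -53)
(G(o) + k)*Y = ((-2 + 6*11) - 53)*(-117) = ((-2 + 66) - 53)*(-117) = (64 - 53)*(-117) = 11*(-117) = -1287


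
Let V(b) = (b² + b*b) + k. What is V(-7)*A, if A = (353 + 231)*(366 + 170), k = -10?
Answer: 27546112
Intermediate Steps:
V(b) = -10 + 2*b² (V(b) = (b² + b*b) - 10 = (b² + b²) - 10 = 2*b² - 10 = -10 + 2*b²)
A = 313024 (A = 584*536 = 313024)
V(-7)*A = (-10 + 2*(-7)²)*313024 = (-10 + 2*49)*313024 = (-10 + 98)*313024 = 88*313024 = 27546112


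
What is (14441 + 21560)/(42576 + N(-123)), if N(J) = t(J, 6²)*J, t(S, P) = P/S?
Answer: 36001/42612 ≈ 0.84486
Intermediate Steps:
N(J) = 36 (N(J) = (6²/J)*J = (36/J)*J = 36)
(14441 + 21560)/(42576 + N(-123)) = (14441 + 21560)/(42576 + 36) = 36001/42612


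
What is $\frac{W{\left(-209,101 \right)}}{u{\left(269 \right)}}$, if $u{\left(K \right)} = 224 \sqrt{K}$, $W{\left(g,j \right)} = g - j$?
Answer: $- \frac{155 \sqrt{269}}{30128} \approx -0.08438$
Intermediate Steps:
$\frac{W{\left(-209,101 \right)}}{u{\left(269 \right)}} = \frac{-209 - 101}{224 \sqrt{269}} = \left(-209 - 101\right) \frac{\sqrt{269}}{60256} = - 310 \frac{\sqrt{269}}{60256} = - \frac{155 \sqrt{269}}{30128}$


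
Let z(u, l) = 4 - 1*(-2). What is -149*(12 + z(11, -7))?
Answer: -2682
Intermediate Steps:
z(u, l) = 6 (z(u, l) = 4 + 2 = 6)
-149*(12 + z(11, -7)) = -149*(12 + 6) = -149*18 = -2682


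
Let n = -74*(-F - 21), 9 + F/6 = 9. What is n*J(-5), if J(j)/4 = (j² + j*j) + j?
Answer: 279720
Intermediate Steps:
F = 0 (F = -54 + 6*9 = -54 + 54 = 0)
J(j) = 4*j + 8*j² (J(j) = 4*((j² + j*j) + j) = 4*((j² + j²) + j) = 4*(2*j² + j) = 4*(j + 2*j²) = 4*j + 8*j²)
n = 1554 (n = -74*(-1*0 - 21) = -74*(0 - 21) = -74*(-21) = 1554)
n*J(-5) = 1554*(4*(-5)*(1 + 2*(-5))) = 1554*(4*(-5)*(1 - 10)) = 1554*(4*(-5)*(-9)) = 1554*180 = 279720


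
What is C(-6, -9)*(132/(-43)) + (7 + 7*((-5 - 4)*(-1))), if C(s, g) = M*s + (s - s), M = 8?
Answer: 9346/43 ≈ 217.35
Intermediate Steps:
C(s, g) = 8*s (C(s, g) = 8*s + (s - s) = 8*s + 0 = 8*s)
C(-6, -9)*(132/(-43)) + (7 + 7*((-5 - 4)*(-1))) = (8*(-6))*(132/(-43)) + (7 + 7*((-5 - 4)*(-1))) = -6336*(-1)/43 + (7 + 7*(-9*(-1))) = -48*(-132/43) + (7 + 7*9) = 6336/43 + (7 + 63) = 6336/43 + 70 = 9346/43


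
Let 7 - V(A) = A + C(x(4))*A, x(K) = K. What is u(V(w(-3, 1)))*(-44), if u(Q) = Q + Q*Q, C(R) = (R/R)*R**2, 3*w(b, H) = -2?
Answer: -140360/9 ≈ -15596.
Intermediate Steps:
w(b, H) = -2/3 (w(b, H) = (1/3)*(-2) = -2/3)
C(R) = R**2 (C(R) = 1*R**2 = R**2)
V(A) = 7 - 17*A (V(A) = 7 - (A + 4**2*A) = 7 - (A + 16*A) = 7 - 17*A)
u(Q) = Q + Q**2
u(V(w(-3, 1)))*(-44) = ((7 - 17*(-2/3))*(1 + (7 - 17*(-2/3))))*(-44) = ((7 + 34/3)*(1 + (7 + 34/3)))*(-44) = (55*(1 + 55/3)/3)*(-44) = ((55/3)*(58/3))*(-44) = (3190/9)*(-44) = -140360/9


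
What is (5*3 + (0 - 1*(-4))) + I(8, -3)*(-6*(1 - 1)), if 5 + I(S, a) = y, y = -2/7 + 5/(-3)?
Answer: 19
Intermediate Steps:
y = -41/21 (y = -2*1/7 + 5*(-1/3) = -2/7 - 5/3 = -41/21 ≈ -1.9524)
I(S, a) = -146/21 (I(S, a) = -5 - 41/21 = -146/21)
(5*3 + (0 - 1*(-4))) + I(8, -3)*(-6*(1 - 1)) = (5*3 + (0 - 1*(-4))) - (-292)*(1 - 1)/7 = (15 + (0 + 4)) - (-292)*0/7 = (15 + 4) - 146/21*0 = 19 + 0 = 19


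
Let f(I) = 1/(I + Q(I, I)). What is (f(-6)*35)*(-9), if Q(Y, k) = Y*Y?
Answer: -21/2 ≈ -10.500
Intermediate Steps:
Q(Y, k) = Y²
f(I) = 1/(I + I²)
(f(-6)*35)*(-9) = ((1/((-6)*(1 - 6)))*35)*(-9) = (-⅙/(-5)*35)*(-9) = (-⅙*(-⅕)*35)*(-9) = ((1/30)*35)*(-9) = (7/6)*(-9) = -21/2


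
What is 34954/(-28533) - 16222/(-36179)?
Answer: -801738440/1032295407 ≈ -0.77666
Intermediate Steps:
34954/(-28533) - 16222/(-36179) = 34954*(-1/28533) - 16222*(-1/36179) = -34954/28533 + 16222/36179 = -801738440/1032295407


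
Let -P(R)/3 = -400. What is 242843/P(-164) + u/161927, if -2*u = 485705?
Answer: 39031415461/194312400 ≈ 200.87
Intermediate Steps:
u = -485705/2 (u = -½*485705 = -485705/2 ≈ -2.4285e+5)
P(R) = 1200 (P(R) = -3*(-400) = 1200)
242843/P(-164) + u/161927 = 242843/1200 - 485705/2/161927 = 242843*(1/1200) - 485705/2*1/161927 = 242843/1200 - 485705/323854 = 39031415461/194312400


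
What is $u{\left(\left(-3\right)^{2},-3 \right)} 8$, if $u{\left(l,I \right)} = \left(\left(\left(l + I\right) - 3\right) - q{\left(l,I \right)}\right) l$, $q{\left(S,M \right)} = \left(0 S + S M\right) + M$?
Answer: $2376$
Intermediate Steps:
$q{\left(S,M \right)} = M + M S$ ($q{\left(S,M \right)} = \left(0 + M S\right) + M = M S + M = M + M S$)
$u{\left(l,I \right)} = l \left(-3 + I + l - I \left(1 + l\right)\right)$ ($u{\left(l,I \right)} = \left(\left(\left(l + I\right) - 3\right) - I \left(1 + l\right)\right) l = \left(\left(\left(I + l\right) - 3\right) - I \left(1 + l\right)\right) l = \left(\left(-3 + I + l\right) - I \left(1 + l\right)\right) l = \left(-3 + I + l - I \left(1 + l\right)\right) l = l \left(-3 + I + l - I \left(1 + l\right)\right)$)
$u{\left(\left(-3\right)^{2},-3 \right)} 8 = \left(-3\right)^{2} \left(-3 + \left(-3\right)^{2} - - 3 \left(-3\right)^{2}\right) 8 = 9 \left(-3 + 9 - \left(-3\right) 9\right) 8 = 9 \left(-3 + 9 + 27\right) 8 = 9 \cdot 33 \cdot 8 = 297 \cdot 8 = 2376$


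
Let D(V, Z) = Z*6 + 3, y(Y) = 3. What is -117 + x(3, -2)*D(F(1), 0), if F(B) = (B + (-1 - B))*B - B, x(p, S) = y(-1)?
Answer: -108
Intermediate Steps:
x(p, S) = 3
F(B) = -2*B (F(B) = -B - B = -2*B)
D(V, Z) = 3 + 6*Z (D(V, Z) = 6*Z + 3 = 3 + 6*Z)
-117 + x(3, -2)*D(F(1), 0) = -117 + 3*(3 + 6*0) = -117 + 3*(3 + 0) = -117 + 3*3 = -117 + 9 = -108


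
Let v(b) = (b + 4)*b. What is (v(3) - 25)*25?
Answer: -100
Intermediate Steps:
v(b) = b*(4 + b) (v(b) = (4 + b)*b = b*(4 + b))
(v(3) - 25)*25 = (3*(4 + 3) - 25)*25 = (3*7 - 25)*25 = (21 - 25)*25 = -4*25 = -100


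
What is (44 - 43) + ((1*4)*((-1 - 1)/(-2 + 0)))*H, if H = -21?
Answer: -83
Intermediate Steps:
(44 - 43) + ((1*4)*((-1 - 1)/(-2 + 0)))*H = (44 - 43) + ((1*4)*((-1 - 1)/(-2 + 0)))*(-21) = 1 + (4*(-2/(-2)))*(-21) = 1 + (4*(-2*(-½)))*(-21) = 1 + (4*1)*(-21) = 1 + 4*(-21) = 1 - 84 = -83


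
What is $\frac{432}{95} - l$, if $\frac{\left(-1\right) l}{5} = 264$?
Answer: $\frac{125832}{95} \approx 1324.5$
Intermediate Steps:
$l = -1320$ ($l = \left(-5\right) 264 = -1320$)
$\frac{432}{95} - l = \frac{432}{95} - -1320 = 432 \cdot \frac{1}{95} + 1320 = \frac{432}{95} + 1320 = \frac{125832}{95}$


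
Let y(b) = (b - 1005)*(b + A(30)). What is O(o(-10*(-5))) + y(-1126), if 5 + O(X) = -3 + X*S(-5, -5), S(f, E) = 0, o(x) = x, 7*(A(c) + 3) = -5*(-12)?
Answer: 16713377/7 ≈ 2.3876e+6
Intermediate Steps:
A(c) = 39/7 (A(c) = -3 + (-5*(-12))/7 = -3 + (⅐)*60 = -3 + 60/7 = 39/7)
y(b) = (-1005 + b)*(39/7 + b) (y(b) = (b - 1005)*(b + 39/7) = (-1005 + b)*(39/7 + b))
O(X) = -8 (O(X) = -5 + (-3 + X*0) = -5 + (-3 + 0) = -5 - 3 = -8)
O(o(-10*(-5))) + y(-1126) = -8 + (-39195/7 + (-1126)² - 6996/7*(-1126)) = -8 + (-39195/7 + 1267876 + 7877496/7) = -8 + 16713433/7 = 16713377/7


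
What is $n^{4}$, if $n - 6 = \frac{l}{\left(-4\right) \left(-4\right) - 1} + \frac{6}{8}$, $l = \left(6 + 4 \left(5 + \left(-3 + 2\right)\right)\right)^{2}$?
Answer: $\frac{30033479838961}{12960000} \approx 2.3174 \cdot 10^{6}$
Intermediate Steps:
$l = 484$ ($l = \left(6 + 4 \left(5 - 1\right)\right)^{2} = \left(6 + 4 \cdot 4\right)^{2} = \left(6 + 16\right)^{2} = 22^{2} = 484$)
$n = \frac{2341}{60}$ ($n = 6 + \left(\frac{484}{\left(-4\right) \left(-4\right) - 1} + \frac{6}{8}\right) = 6 + \left(\frac{484}{16 - 1} + 6 \cdot \frac{1}{8}\right) = 6 + \left(\frac{484}{15} + \frac{3}{4}\right) = 6 + \frac{1981}{60} = \frac{2341}{60} \approx 39.017$)
$n^{4} = \left(\frac{2341}{60}\right)^{4} = \frac{30033479838961}{12960000}$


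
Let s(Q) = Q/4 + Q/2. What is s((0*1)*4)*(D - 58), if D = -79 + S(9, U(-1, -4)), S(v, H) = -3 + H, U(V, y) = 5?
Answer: 0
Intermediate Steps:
D = -77 (D = -79 + (-3 + 5) = -79 + 2 = -77)
s(Q) = 3*Q/4 (s(Q) = Q*(¼) + Q*(½) = Q/4 + Q/2 = 3*Q/4)
s((0*1)*4)*(D - 58) = (3*((0*1)*4)/4)*(-77 - 58) = (3*(0*4)/4)*(-135) = ((¾)*0)*(-135) = 0*(-135) = 0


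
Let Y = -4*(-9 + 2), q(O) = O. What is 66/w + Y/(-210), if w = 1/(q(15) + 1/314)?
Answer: 2331631/2355 ≈ 990.08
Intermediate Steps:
w = 314/4711 (w = 1/(15 + 1/314) = 1/(4711/314) = 314/4711 ≈ 0.066653)
Y = 28 (Y = -4*(-7) = 28)
66/w + Y/(-210) = 66/(314/4711) + 28/(-210) = 66*(4711/314) + 28*(-1/210) = 155463/157 - 2/15 = 2331631/2355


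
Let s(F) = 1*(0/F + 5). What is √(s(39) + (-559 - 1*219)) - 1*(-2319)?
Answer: 2319 + I*√773 ≈ 2319.0 + 27.803*I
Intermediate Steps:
s(F) = 5 (s(F) = 1*(0 + 5) = 1*5 = 5)
√(s(39) + (-559 - 1*219)) - 1*(-2319) = √(5 + (-559 - 1*219)) - 1*(-2319) = √(5 + (-559 - 219)) + 2319 = √(5 - 778) + 2319 = √(-773) + 2319 = I*√773 + 2319 = 2319 + I*√773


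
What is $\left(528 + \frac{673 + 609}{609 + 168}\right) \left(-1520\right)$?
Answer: $- \frac{625537760}{777} \approx -8.0507 \cdot 10^{5}$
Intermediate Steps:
$\left(528 + \frac{673 + 609}{609 + 168}\right) \left(-1520\right) = \left(528 + \frac{1282}{777}\right) \left(-1520\right) = \frac{411538}{777} \left(-1520\right) = - \frac{625537760}{777}$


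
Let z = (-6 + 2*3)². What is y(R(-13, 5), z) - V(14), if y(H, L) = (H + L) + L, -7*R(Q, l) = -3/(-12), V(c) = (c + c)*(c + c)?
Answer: -21953/28 ≈ -784.04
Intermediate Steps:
V(c) = 4*c² (V(c) = (2*c)*(2*c) = 4*c²)
R(Q, l) = -1/28 (R(Q, l) = -(-3)/(7*(-12)) = -(-3)*(-1)/(7*12) = -⅐*¼ = -1/28)
z = 0 (z = (-6 + 6)² = 0² = 0)
y(H, L) = H + 2*L
y(R(-13, 5), z) - V(14) = (-1/28 + 2*0) - 4*14² = (-1/28 + 0) - 4*196 = -1/28 - 1*784 = -1/28 - 784 = -21953/28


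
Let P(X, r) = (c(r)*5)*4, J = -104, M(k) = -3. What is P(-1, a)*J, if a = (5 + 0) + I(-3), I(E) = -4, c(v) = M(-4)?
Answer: 6240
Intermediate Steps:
c(v) = -3
a = 1 (a = (5 + 0) - 4 = 5 - 4 = 1)
P(X, r) = -60 (P(X, r) = -3*5*4 = -15*4 = -60)
P(-1, a)*J = -60*(-104) = 6240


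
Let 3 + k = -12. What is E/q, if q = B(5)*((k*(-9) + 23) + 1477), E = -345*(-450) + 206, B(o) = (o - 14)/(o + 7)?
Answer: -621824/4905 ≈ -126.77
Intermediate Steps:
k = -15 (k = -3 - 12 = -15)
B(o) = (-14 + o)/(7 + o)
E = 155456 (E = 155250 + 206 = 155456)
q = -4905/4 (q = ((-14 + 5)/(7 + 5))*((-15*(-9) + 23) + 1477) = (-9/12)*((135 + 23) + 1477) = ((1/12)*(-9))*(158 + 1477) = -¾*1635 = -4905/4 ≈ -1226.3)
E/q = 155456/(-4905/4) = 155456*(-4/4905) = -621824/4905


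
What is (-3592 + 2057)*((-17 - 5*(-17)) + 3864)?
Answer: -6035620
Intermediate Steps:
(-3592 + 2057)*((-17 - 5*(-17)) + 3864) = -1535*((-17 + 85) + 3864) = -1535*(68 + 3864) = -1535*3932 = -6035620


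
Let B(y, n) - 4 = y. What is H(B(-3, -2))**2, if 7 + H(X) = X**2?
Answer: 36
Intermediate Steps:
B(y, n) = 4 + y
H(X) = -7 + X**2
H(B(-3, -2))**2 = (-7 + (4 - 3)**2)**2 = (-7 + 1**2)**2 = (-7 + 1)**2 = (-6)**2 = 36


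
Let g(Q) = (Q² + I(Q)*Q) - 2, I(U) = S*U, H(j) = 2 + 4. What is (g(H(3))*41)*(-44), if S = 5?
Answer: -386056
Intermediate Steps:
H(j) = 6
I(U) = 5*U
g(Q) = -2 + 6*Q² (g(Q) = (Q² + (5*Q)*Q) - 2 = (Q² + 5*Q²) - 2 = 6*Q² - 2 = -2 + 6*Q²)
(g(H(3))*41)*(-44) = ((-2 + 6*6²)*41)*(-44) = ((-2 + 6*36)*41)*(-44) = ((-2 + 216)*41)*(-44) = (214*41)*(-44) = 8774*(-44) = -386056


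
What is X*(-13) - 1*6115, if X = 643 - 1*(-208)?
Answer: -17178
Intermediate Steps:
X = 851 (X = 643 + 208 = 851)
X*(-13) - 1*6115 = 851*(-13) - 1*6115 = -11063 - 6115 = -17178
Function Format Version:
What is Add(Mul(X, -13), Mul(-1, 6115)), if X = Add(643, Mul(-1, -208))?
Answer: -17178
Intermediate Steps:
X = 851 (X = Add(643, 208) = 851)
Add(Mul(X, -13), Mul(-1, 6115)) = Add(Mul(851, -13), Mul(-1, 6115)) = Add(-11063, -6115) = -17178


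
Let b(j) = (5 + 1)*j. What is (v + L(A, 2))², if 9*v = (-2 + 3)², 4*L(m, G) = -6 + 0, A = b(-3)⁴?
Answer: 625/324 ≈ 1.9290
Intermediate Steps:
b(j) = 6*j
A = 104976 (A = (6*(-3))⁴ = (-18)⁴ = 104976)
L(m, G) = -3/2 (L(m, G) = (-6 + 0)/4 = (¼)*(-6) = -3/2)
v = ⅑ (v = (-2 + 3)²/9 = (⅑)*1² = (⅑)*1 = ⅑ ≈ 0.11111)
(v + L(A, 2))² = (⅑ - 3/2)² = (-25/18)² = 625/324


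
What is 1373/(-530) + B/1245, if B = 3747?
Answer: 3687/8798 ≈ 0.41907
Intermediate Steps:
1373/(-530) + B/1245 = 1373/(-530) + 3747/1245 = 1373*(-1/530) + 3747*(1/1245) = -1373/530 + 1249/415 = 3687/8798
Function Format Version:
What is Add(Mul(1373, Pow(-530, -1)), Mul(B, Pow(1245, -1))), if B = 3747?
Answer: Rational(3687, 8798) ≈ 0.41907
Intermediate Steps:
Add(Mul(1373, Pow(-530, -1)), Mul(B, Pow(1245, -1))) = Add(Mul(1373, Pow(-530, -1)), Mul(3747, Pow(1245, -1))) = Add(Mul(1373, Rational(-1, 530)), Mul(3747, Rational(1, 1245))) = Add(Rational(-1373, 530), Rational(1249, 415)) = Rational(3687, 8798)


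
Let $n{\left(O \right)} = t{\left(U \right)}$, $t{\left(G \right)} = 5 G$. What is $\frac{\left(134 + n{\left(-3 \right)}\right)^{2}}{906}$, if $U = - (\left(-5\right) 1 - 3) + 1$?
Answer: $\frac{32041}{906} \approx 35.365$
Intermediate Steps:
$U = 9$ ($U = - (-5 - 3) + 1 = \left(-1\right) \left(-8\right) + 1 = 8 + 1 = 9$)
$n{\left(O \right)} = 45$ ($n{\left(O \right)} = 5 \cdot 9 = 45$)
$\frac{\left(134 + n{\left(-3 \right)}\right)^{2}}{906} = \frac{\left(134 + 45\right)^{2}}{906} = 179^{2} \cdot \frac{1}{906} = 32041 \cdot \frac{1}{906} = \frac{32041}{906}$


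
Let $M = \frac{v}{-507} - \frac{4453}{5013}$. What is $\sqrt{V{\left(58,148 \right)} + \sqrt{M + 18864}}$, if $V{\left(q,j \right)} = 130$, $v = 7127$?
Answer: $\frac{\sqrt{61345534770 + 21723 \sqrt{8894656375738}}}{21723} \approx 16.349$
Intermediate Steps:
$M = - \frac{12661774}{847197}$ ($M = \frac{7127}{-507} - \frac{4453}{5013} = 7127 \left(- \frac{1}{507}\right) - \frac{4453}{5013} = - \frac{7127}{507} - \frac{4453}{5013} = - \frac{12661774}{847197} \approx -14.945$)
$\sqrt{V{\left(58,148 \right)} + \sqrt{M + 18864}} = \sqrt{130 + \sqrt{- \frac{12661774}{847197} + 18864}} = \sqrt{130 + \sqrt{\frac{15968862434}{847197}}} = \sqrt{130 + \frac{\sqrt{8894656375738}}{21723}}$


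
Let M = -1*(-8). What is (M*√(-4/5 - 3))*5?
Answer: 8*I*√95 ≈ 77.974*I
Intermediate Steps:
M = 8
(M*√(-4/5 - 3))*5 = (8*√(-4/5 - 3))*5 = (8*√(-4*⅕ - 3))*5 = (8*√(-⅘ - 3))*5 = (8*√(-19/5))*5 = (8*(I*√95/5))*5 = (8*I*√95/5)*5 = 8*I*√95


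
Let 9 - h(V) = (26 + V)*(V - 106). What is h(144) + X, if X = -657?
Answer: -7108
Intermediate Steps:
h(V) = 9 - (-106 + V)*(26 + V) (h(V) = 9 - (26 + V)*(V - 106) = 9 - (26 + V)*(-106 + V) = 9 - (-106 + V)*(26 + V))
h(144) + X = (2765 - 1*144**2 + 80*144) - 657 = (2765 - 1*20736 + 11520) - 657 = (2765 - 20736 + 11520) - 657 = -6451 - 657 = -7108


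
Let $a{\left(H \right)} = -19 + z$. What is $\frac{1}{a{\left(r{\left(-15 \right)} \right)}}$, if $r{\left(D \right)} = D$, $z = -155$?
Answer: $- \frac{1}{174} \approx -0.0057471$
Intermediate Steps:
$a{\left(H \right)} = -174$ ($a{\left(H \right)} = -19 - 155 = -174$)
$\frac{1}{a{\left(r{\left(-15 \right)} \right)}} = \frac{1}{-174} = - \frac{1}{174}$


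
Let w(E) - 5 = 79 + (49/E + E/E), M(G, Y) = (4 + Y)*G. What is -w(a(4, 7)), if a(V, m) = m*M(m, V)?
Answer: -681/8 ≈ -85.125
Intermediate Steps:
M(G, Y) = G*(4 + Y)
a(V, m) = m²*(4 + V) (a(V, m) = m*(m*(4 + V)) = m²*(4 + V))
w(E) = 85 + 49/E (w(E) = 5 + (79 + (49/E + E/E)) = 5 + (79 + (49/E + 1)) = 5 + (79 + (1 + 49/E)) = 5 + (80 + 49/E) = 85 + 49/E)
-w(a(4, 7)) = -(85 + 49/((7²*(4 + 4)))) = -(85 + 49/((49*8))) = -(85 + 49/392) = -(85 + 49*(1/392)) = -(85 + ⅛) = -1*681/8 = -681/8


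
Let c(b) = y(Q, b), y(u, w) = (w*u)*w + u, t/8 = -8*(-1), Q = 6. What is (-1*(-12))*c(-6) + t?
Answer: 2728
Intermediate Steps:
t = 64 (t = 8*(-8*(-1)) = 8*8 = 64)
y(u, w) = u + u*w² (y(u, w) = (u*w)*w + u = u*w² + u = u + u*w²)
c(b) = 6 + 6*b² (c(b) = 6*(1 + b²) = 6 + 6*b²)
(-1*(-12))*c(-6) + t = (-1*(-12))*(6 + 6*(-6)²) + 64 = 12*(6 + 6*36) + 64 = 12*(6 + 216) + 64 = 12*222 + 64 = 2664 + 64 = 2728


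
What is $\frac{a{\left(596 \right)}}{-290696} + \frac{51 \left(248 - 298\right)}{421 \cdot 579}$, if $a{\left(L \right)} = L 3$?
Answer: $- \frac{98092991}{5904980522} \approx -0.016612$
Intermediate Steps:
$a{\left(L \right)} = 3 L$
$\frac{a{\left(596 \right)}}{-290696} + \frac{51 \left(248 - 298\right)}{421 \cdot 579} = \frac{3 \cdot 596}{-290696} + \frac{51 \left(248 - 298\right)}{421 \cdot 579} = 1788 \left(- \frac{1}{290696}\right) + \frac{51 \left(-50\right)}{243759} = - \frac{447}{72674} - \frac{850}{81253} = - \frac{98092991}{5904980522}$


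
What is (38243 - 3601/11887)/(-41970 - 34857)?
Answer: -454590940/913242549 ≈ -0.49778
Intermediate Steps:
(38243 - 3601/11887)/(-41970 - 34857) = (38243 - 3601*1/11887)/(-76827) = (38243 - 3601/11887)*(-1/76827) = (454590940/11887)*(-1/76827) = -454590940/913242549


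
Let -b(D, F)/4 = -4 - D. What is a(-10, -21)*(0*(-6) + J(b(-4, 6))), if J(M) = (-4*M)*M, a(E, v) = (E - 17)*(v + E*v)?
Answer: 0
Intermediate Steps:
a(E, v) = (-17 + E)*(v + E*v)
b(D, F) = 16 + 4*D (b(D, F) = -4*(-4 - D) = 16 + 4*D)
J(M) = -4*M**2
a(-10, -21)*(0*(-6) + J(b(-4, 6))) = (-21*(-17 + (-10)**2 - 16*(-10)))*(0*(-6) - 4*(16 + 4*(-4))**2) = (-21*(-17 + 100 + 160))*(0 - 4*(16 - 16)**2) = (-21*243)*(0 - 4*0**2) = -5103*(0 - 4*0) = -5103*(0 + 0) = -5103*0 = 0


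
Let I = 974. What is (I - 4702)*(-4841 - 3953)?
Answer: 32784032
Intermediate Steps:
(I - 4702)*(-4841 - 3953) = (974 - 4702)*(-4841 - 3953) = -3728*(-8794) = 32784032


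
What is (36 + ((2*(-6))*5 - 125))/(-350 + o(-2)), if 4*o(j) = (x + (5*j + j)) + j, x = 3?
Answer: 596/1411 ≈ 0.42240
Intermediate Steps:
o(j) = ¾ + 7*j/4 (o(j) = ((3 + (5*j + j)) + j)/4 = ((3 + 6*j) + j)/4 = (3 + 7*j)/4 = ¾ + 7*j/4)
(36 + ((2*(-6))*5 - 125))/(-350 + o(-2)) = (36 + ((2*(-6))*5 - 125))/(-350 + (¾ + (7/4)*(-2))) = (36 + (-12*5 - 125))/(-350 + (¾ - 7/2)) = (36 + (-60 - 125))/(-350 - 11/4) = (36 - 185)/(-1411/4) = -149*(-4/1411) = 596/1411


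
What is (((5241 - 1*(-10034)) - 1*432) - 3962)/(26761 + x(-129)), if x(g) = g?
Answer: 10881/26632 ≈ 0.40857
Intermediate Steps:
(((5241 - 1*(-10034)) - 1*432) - 3962)/(26761 + x(-129)) = (((5241 - 1*(-10034)) - 1*432) - 3962)/(26761 - 129) = (((5241 + 10034) - 432) - 3962)/26632 = ((15275 - 432) - 3962)*(1/26632) = (14843 - 3962)*(1/26632) = 10881*(1/26632) = 10881/26632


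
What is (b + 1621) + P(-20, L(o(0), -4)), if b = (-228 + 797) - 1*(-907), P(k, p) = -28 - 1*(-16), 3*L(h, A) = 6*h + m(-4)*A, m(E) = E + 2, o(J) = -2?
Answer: 3085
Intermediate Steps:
m(E) = 2 + E
L(h, A) = 2*h - 2*A/3 (L(h, A) = (6*h + (2 - 4)*A)/3 = (6*h - 2*A)/3 = (-2*A + 6*h)/3 = 2*h - 2*A/3)
P(k, p) = -12 (P(k, p) = -28 + 16 = -12)
b = 1476 (b = 569 + 907 = 1476)
(b + 1621) + P(-20, L(o(0), -4)) = (1476 + 1621) - 12 = 3097 - 12 = 3085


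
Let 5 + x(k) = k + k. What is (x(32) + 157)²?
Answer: 46656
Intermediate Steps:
x(k) = -5 + 2*k (x(k) = -5 + (k + k) = -5 + 2*k)
(x(32) + 157)² = ((-5 + 2*32) + 157)² = ((-5 + 64) + 157)² = (59 + 157)² = 216² = 46656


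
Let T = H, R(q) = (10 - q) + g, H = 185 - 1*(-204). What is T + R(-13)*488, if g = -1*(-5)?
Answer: 14053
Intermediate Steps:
g = 5
H = 389 (H = 185 + 204 = 389)
R(q) = 15 - q (R(q) = (10 - q) + 5 = 15 - q)
T = 389
T + R(-13)*488 = 389 + (15 - 1*(-13))*488 = 389 + (15 + 13)*488 = 389 + 28*488 = 389 + 13664 = 14053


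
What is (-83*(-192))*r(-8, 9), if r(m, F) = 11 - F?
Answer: 31872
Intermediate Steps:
(-83*(-192))*r(-8, 9) = (-83*(-192))*(11 - 1*9) = 15936*(11 - 9) = 15936*2 = 31872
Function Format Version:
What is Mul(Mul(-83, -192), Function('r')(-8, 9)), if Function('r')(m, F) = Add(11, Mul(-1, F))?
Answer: 31872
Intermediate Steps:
Mul(Mul(-83, -192), Function('r')(-8, 9)) = Mul(Mul(-83, -192), Add(11, Mul(-1, 9))) = Mul(15936, Add(11, -9)) = Mul(15936, 2) = 31872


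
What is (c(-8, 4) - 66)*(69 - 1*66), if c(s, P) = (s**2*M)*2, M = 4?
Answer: 1338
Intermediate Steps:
c(s, P) = 8*s**2 (c(s, P) = (s**2*4)*2 = (4*s**2)*2 = 8*s**2)
(c(-8, 4) - 66)*(69 - 1*66) = (8*(-8)**2 - 66)*(69 - 1*66) = (8*64 - 66)*(69 - 66) = (512 - 66)*3 = 446*3 = 1338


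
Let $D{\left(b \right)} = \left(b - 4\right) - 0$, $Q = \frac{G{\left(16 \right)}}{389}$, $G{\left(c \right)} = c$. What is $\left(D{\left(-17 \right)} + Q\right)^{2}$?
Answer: $\frac{66471409}{151321} \approx 439.27$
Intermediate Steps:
$Q = \frac{16}{389} \approx 0.041131$
$D{\left(b \right)} = -4 + b$ ($D{\left(b \right)} = \left(b - 4\right) + 0 = \left(-4 + b\right) + 0 = -4 + b$)
$\left(D{\left(-17 \right)} + Q\right)^{2} = \left(\left(-4 - 17\right) + \frac{16}{389}\right)^{2} = \left(-21 + \frac{16}{389}\right)^{2} = \left(- \frac{8153}{389}\right)^{2} = \frac{66471409}{151321}$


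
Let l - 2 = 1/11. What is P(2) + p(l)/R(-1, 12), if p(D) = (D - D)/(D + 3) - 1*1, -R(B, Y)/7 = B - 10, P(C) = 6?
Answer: 461/77 ≈ 5.9870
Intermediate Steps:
R(B, Y) = 70 - 7*B (R(B, Y) = -7*(B - 10) = -7*(-10 + B) = 70 - 7*B)
l = 23/11 (l = 2 + 1/11 = 23/11 ≈ 2.0909)
p(D) = -1 (p(D) = 0/(3 + D) - 1 = 0 - 1 = -1)
P(2) + p(l)/R(-1, 12) = 6 - 1/(70 - 7*(-1)) = 6 - 1/(70 + 7) = 6 - 1/77 = 461/77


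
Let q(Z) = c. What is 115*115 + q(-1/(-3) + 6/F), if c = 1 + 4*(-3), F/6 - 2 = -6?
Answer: 13214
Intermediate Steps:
F = -24 (F = 12 + 6*(-6) = 12 - 36 = -24)
c = -11 (c = 1 - 12 = -11)
q(Z) = -11
115*115 + q(-1/(-3) + 6/F) = 115*115 - 11 = 13225 - 11 = 13214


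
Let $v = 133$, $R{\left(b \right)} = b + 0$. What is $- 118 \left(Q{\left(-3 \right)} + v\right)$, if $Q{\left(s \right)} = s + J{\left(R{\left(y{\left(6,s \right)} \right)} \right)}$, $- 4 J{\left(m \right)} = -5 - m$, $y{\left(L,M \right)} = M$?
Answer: $-15399$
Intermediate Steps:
$R{\left(b \right)} = b$
$J{\left(m \right)} = \frac{5}{4} + \frac{m}{4}$ ($J{\left(m \right)} = - \frac{-5 - m}{4} = \frac{5}{4} + \frac{m}{4}$)
$Q{\left(s \right)} = \frac{5}{4} + \frac{5 s}{4}$ ($Q{\left(s \right)} = s + \left(\frac{5}{4} + \frac{s}{4}\right) = \frac{5}{4} + \frac{5 s}{4}$)
$- 118 \left(Q{\left(-3 \right)} + v\right) = - 118 \left(\left(\frac{5}{4} + \frac{5}{4} \left(-3\right)\right) + 133\right) = - 118 \left(\left(\frac{5}{4} - \frac{15}{4}\right) + 133\right) = - 118 \left(- \frac{5}{2} + 133\right) = \left(-118\right) \frac{261}{2} = -15399$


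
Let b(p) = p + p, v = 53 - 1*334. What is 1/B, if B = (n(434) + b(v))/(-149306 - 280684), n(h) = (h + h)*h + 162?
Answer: -214995/188156 ≈ -1.1426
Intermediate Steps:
n(h) = 162 + 2*h**2 (n(h) = (2*h)*h + 162 = 2*h**2 + 162 = 162 + 2*h**2)
v = -281 (v = 53 - 334 = -281)
b(p) = 2*p
B = -188156/214995 (B = ((162 + 2*434**2) + 2*(-281))/(-149306 - 280684) = ((162 + 2*188356) - 562)/(-429990) = ((162 + 376712) - 562)*(-1/429990) = (376874 - 562)*(-1/429990) = 376312*(-1/429990) = -188156/214995 ≈ -0.87516)
1/B = 1/(-188156/214995) = -214995/188156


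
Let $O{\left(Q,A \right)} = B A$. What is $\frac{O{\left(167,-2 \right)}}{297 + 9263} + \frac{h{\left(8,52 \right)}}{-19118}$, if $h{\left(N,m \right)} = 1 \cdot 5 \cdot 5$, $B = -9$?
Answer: $\frac{26281}{45692020} \approx 0.00057518$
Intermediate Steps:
$h{\left(N,m \right)} = 25$ ($h{\left(N,m \right)} = 5 \cdot 5 = 25$)
$O{\left(Q,A \right)} = - 9 A$
$\frac{O{\left(167,-2 \right)}}{297 + 9263} + \frac{h{\left(8,52 \right)}}{-19118} = \frac{\left(-9\right) \left(-2\right)}{297 + 9263} + \frac{25}{-19118} = \frac{18}{9560} + 25 \left(- \frac{1}{19118}\right) = 18 \cdot \frac{1}{9560} - \frac{25}{19118} = \frac{9}{4780} - \frac{25}{19118} = \frac{26281}{45692020}$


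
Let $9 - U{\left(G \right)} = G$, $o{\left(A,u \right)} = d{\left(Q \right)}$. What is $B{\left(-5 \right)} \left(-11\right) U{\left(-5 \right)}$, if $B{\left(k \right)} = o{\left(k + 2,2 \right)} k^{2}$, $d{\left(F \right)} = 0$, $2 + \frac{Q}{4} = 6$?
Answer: $0$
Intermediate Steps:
$Q = 16$ ($Q = -8 + 4 \cdot 6 = -8 + 24 = 16$)
$o{\left(A,u \right)} = 0$
$U{\left(G \right)} = 9 - G$
$B{\left(k \right)} = 0$ ($B{\left(k \right)} = 0 k^{2} = 0$)
$B{\left(-5 \right)} \left(-11\right) U{\left(-5 \right)} = 0 \left(-11\right) \left(9 - -5\right) = 0 \left(9 + 5\right) = 0 \cdot 14 = 0$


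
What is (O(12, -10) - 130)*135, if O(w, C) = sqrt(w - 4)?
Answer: -17550 + 270*sqrt(2) ≈ -17168.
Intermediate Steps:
O(w, C) = sqrt(-4 + w)
(O(12, -10) - 130)*135 = (sqrt(-4 + 12) - 130)*135 = (sqrt(8) - 130)*135 = (2*sqrt(2) - 130)*135 = (-130 + 2*sqrt(2))*135 = -17550 + 270*sqrt(2)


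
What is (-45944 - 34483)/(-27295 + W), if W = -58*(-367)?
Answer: 26809/2003 ≈ 13.384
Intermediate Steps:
W = 21286
(-45944 - 34483)/(-27295 + W) = (-45944 - 34483)/(-27295 + 21286) = -80427/(-6009) = -80427*(-1/6009) = 26809/2003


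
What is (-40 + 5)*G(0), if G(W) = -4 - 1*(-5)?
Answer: -35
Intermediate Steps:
G(W) = 1 (G(W) = -4 + 5 = 1)
(-40 + 5)*G(0) = (-40 + 5)*1 = -35*1 = -35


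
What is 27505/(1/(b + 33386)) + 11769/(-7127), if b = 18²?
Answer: 6608108419081/7127 ≈ 9.2719e+8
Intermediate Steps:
b = 324
27505/(1/(b + 33386)) + 11769/(-7127) = 27505/(1/(324 + 33386)) + 11769/(-7127) = 27505/(1/33710) + 11769*(-1/7127) = 27505/(1/33710) - 11769/7127 = 27505*33710 - 11769/7127 = 927193550 - 11769/7127 = 6608108419081/7127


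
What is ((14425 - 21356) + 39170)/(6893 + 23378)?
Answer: 32239/30271 ≈ 1.0650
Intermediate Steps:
((14425 - 21356) + 39170)/(6893 + 23378) = (-6931 + 39170)/30271 = 32239*(1/30271) = 32239/30271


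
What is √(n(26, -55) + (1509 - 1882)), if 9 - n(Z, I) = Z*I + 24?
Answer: √1042 ≈ 32.280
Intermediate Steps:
n(Z, I) = -15 - I*Z (n(Z, I) = 9 - (Z*I + 24) = 9 - (I*Z + 24) = 9 - (24 + I*Z) = 9 + (-24 - I*Z) = -15 - I*Z)
√(n(26, -55) + (1509 - 1882)) = √((-15 - 1*(-55)*26) + (1509 - 1882)) = √((-15 + 1430) - 373) = √(1415 - 373) = √1042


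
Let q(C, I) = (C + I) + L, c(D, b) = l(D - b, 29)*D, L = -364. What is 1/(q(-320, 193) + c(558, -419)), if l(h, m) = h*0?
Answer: -1/491 ≈ -0.0020367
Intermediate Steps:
l(h, m) = 0
c(D, b) = 0 (c(D, b) = 0*D = 0)
q(C, I) = -364 + C + I (q(C, I) = (C + I) - 364 = -364 + C + I)
1/(q(-320, 193) + c(558, -419)) = 1/((-364 - 320 + 193) + 0) = 1/(-491 + 0) = 1/(-491) = -1/491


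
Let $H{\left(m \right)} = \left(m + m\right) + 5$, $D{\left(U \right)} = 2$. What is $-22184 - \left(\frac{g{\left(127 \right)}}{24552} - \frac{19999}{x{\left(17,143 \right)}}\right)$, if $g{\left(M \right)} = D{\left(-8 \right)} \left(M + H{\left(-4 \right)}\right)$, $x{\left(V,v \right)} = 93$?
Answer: $- \frac{67422760}{3069} \approx -21969.0$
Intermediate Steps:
$H{\left(m \right)} = 5 + 2 m$ ($H{\left(m \right)} = 2 m + 5 = 5 + 2 m$)
$g{\left(M \right)} = -6 + 2 M$ ($g{\left(M \right)} = 2 \left(M + \left(5 + 2 \left(-4\right)\right)\right) = 2 \left(M + \left(5 - 8\right)\right) = 2 \left(M - 3\right) = 2 \left(-3 + M\right) = -6 + 2 M$)
$-22184 - \left(\frac{g{\left(127 \right)}}{24552} - \frac{19999}{x{\left(17,143 \right)}}\right) = -22184 - \left(\frac{-6 + 2 \cdot 127}{24552} - \frac{19999}{93}\right) = -22184 - \left(\left(-6 + 254\right) \frac{1}{24552} - \frac{19999}{93}\right) = -22184 - \left(248 \cdot \frac{1}{24552} - \frac{19999}{93}\right) = -22184 - \left(\frac{1}{99} - \frac{19999}{93}\right) = -22184 - - \frac{659936}{3069} = -22184 + \frac{659936}{3069} = - \frac{67422760}{3069}$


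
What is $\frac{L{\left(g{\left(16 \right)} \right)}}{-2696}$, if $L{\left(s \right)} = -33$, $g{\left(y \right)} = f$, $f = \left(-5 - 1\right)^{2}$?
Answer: $\frac{33}{2696} \approx 0.01224$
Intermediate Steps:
$f = 36$ ($f = \left(-6\right)^{2} = 36$)
$g{\left(y \right)} = 36$
$\frac{L{\left(g{\left(16 \right)} \right)}}{-2696} = - \frac{33}{-2696} = \left(-33\right) \left(- \frac{1}{2696}\right) = \frac{33}{2696}$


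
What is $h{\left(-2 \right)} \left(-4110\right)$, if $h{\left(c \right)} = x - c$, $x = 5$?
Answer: $-28770$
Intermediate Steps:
$h{\left(c \right)} = 5 - c$
$h{\left(-2 \right)} \left(-4110\right) = \left(5 - -2\right) \left(-4110\right) = \left(5 + 2\right) \left(-4110\right) = 7 \left(-4110\right) = -28770$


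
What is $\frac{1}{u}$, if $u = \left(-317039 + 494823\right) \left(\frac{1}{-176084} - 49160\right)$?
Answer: $- \frac{44021}{384737440494686} \approx -1.1442 \cdot 10^{-10}$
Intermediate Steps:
$u = - \frac{384737440494686}{44021}$ ($u = 177784 \left(- \frac{1}{176084} - 49160\right) = 177784 \left(- \frac{8656289441}{176084}\right) = - \frac{384737440494686}{44021} \approx -8.7399 \cdot 10^{9}$)
$\frac{1}{u} = \frac{1}{- \frac{384737440494686}{44021}} = - \frac{44021}{384737440494686}$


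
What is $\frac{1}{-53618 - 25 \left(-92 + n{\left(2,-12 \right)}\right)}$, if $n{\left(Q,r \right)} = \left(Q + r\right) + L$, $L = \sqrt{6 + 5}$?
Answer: $- \frac{51068}{2607933749} + \frac{25 \sqrt{11}}{2607933749} \approx -1.955 \cdot 10^{-5}$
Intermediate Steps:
$L = \sqrt{11} \approx 3.3166$
$n{\left(Q,r \right)} = Q + r + \sqrt{11}$ ($n{\left(Q,r \right)} = \left(Q + r\right) + \sqrt{11} = Q + r + \sqrt{11}$)
$\frac{1}{-53618 - 25 \left(-92 + n{\left(2,-12 \right)}\right)} = \frac{1}{-53618 - 25 \left(-92 + \left(2 - 12 + \sqrt{11}\right)\right)} = \frac{1}{-53618 - 25 \left(-92 - \left(10 - \sqrt{11}\right)\right)} = \frac{1}{-53618 - 25 \left(-102 + \sqrt{11}\right)} = \frac{1}{-53618 + \left(2550 - 25 \sqrt{11}\right)} = \frac{1}{-51068 - 25 \sqrt{11}}$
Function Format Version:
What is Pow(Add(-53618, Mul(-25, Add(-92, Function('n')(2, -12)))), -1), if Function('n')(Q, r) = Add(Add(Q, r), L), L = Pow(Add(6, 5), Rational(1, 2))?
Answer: Add(Rational(-51068, 2607933749), Mul(Rational(25, 2607933749), Pow(11, Rational(1, 2)))) ≈ -1.9550e-5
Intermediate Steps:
L = Pow(11, Rational(1, 2)) ≈ 3.3166
Function('n')(Q, r) = Add(Q, r, Pow(11, Rational(1, 2))) (Function('n')(Q, r) = Add(Add(Q, r), Pow(11, Rational(1, 2))) = Add(Q, r, Pow(11, Rational(1, 2))))
Pow(Add(-53618, Mul(-25, Add(-92, Function('n')(2, -12)))), -1) = Pow(Add(-53618, Mul(-25, Add(-92, Add(2, -12, Pow(11, Rational(1, 2)))))), -1) = Pow(Add(-53618, Mul(-25, Add(-92, Add(-10, Pow(11, Rational(1, 2)))))), -1) = Pow(Add(-53618, Mul(-25, Add(-102, Pow(11, Rational(1, 2))))), -1) = Pow(Add(-53618, Add(2550, Mul(-25, Pow(11, Rational(1, 2))))), -1) = Pow(Add(-51068, Mul(-25, Pow(11, Rational(1, 2)))), -1)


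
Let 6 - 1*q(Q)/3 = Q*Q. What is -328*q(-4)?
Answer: 9840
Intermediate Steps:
q(Q) = 18 - 3*Q**2 (q(Q) = 18 - 3*Q*Q = 18 - 3*Q**2)
-328*q(-4) = -328*(18 - 3*(-4)**2) = -328*(18 - 3*16) = -328*(18 - 48) = -328*(-30) = 9840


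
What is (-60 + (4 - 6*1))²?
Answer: 3844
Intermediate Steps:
(-60 + (4 - 6*1))² = (-60 + (4 - 6))² = (-60 - 2)² = (-62)² = 3844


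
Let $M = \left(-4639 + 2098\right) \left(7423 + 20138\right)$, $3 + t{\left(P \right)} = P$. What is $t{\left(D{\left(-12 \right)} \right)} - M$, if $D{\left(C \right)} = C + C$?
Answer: $70032474$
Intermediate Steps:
$D{\left(C \right)} = 2 C$
$t{\left(P \right)} = -3 + P$
$M = -70032501$ ($M = \left(-2541\right) 27561 = -70032501$)
$t{\left(D{\left(-12 \right)} \right)} - M = \left(-3 + 2 \left(-12\right)\right) - -70032501 = \left(-3 - 24\right) + 70032501 = -27 + 70032501 = 70032474$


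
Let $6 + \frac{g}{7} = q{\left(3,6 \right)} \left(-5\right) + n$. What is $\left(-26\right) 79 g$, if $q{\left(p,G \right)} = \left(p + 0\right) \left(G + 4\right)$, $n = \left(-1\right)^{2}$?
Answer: $2228590$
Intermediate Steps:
$n = 1$
$q{\left(p,G \right)} = p \left(4 + G\right)$
$g = -1085$ ($g = -42 + 7 \left(3 \left(4 + 6\right) \left(-5\right) + 1\right) = -42 + 7 \left(3 \cdot 10 \left(-5\right) + 1\right) = -42 + 7 \left(30 \left(-5\right) + 1\right) = -42 + 7 \left(-150 + 1\right) = -42 + 7 \left(-149\right) = -42 - 1043 = -1085$)
$\left(-26\right) 79 g = \left(-26\right) 79 \left(-1085\right) = \left(-2054\right) \left(-1085\right) = 2228590$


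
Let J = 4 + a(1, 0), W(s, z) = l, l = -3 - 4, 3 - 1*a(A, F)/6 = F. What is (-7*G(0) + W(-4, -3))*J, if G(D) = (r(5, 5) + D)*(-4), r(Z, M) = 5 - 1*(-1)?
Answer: 3542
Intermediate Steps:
a(A, F) = 18 - 6*F
l = -7
r(Z, M) = 6 (r(Z, M) = 5 + 1 = 6)
W(s, z) = -7
G(D) = -24 - 4*D (G(D) = (6 + D)*(-4) = -24 - 4*D)
J = 22 (J = 4 + (18 - 6*0) = 4 + (18 + 0) = 4 + 18 = 22)
(-7*G(0) + W(-4, -3))*J = (-7*(-24 - 4*0) - 7)*22 = (-7*(-24 + 0) - 7)*22 = (-7*(-24) - 7)*22 = (168 - 7)*22 = 161*22 = 3542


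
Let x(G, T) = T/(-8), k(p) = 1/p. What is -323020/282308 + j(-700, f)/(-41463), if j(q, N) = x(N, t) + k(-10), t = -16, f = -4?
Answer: -33484786613/29263341510 ≈ -1.1443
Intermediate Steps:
x(G, T) = -T/8 (x(G, T) = T*(-⅛) = -T/8)
j(q, N) = 19/10 (j(q, N) = -⅛*(-16) + 1/(-10) = 2 - ⅒ = 19/10)
-323020/282308 + j(-700, f)/(-41463) = -323020/282308 + (19/10)/(-41463) = -323020*1/282308 + (19/10)*(-1/41463) = -80755/70577 - 19/414630 = -33484786613/29263341510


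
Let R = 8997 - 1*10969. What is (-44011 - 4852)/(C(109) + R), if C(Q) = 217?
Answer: 48863/1755 ≈ 27.842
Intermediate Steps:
R = -1972 (R = 8997 - 10969 = -1972)
(-44011 - 4852)/(C(109) + R) = (-44011 - 4852)/(217 - 1972) = -48863/(-1755) = -48863*(-1/1755) = 48863/1755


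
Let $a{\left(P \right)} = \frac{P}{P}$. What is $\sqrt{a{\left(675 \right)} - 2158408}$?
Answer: $9 i \sqrt{26647} \approx 1469.2 i$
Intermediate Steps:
$a{\left(P \right)} = 1$
$\sqrt{a{\left(675 \right)} - 2158408} = \sqrt{1 - 2158408} = \sqrt{-2158407} = 9 i \sqrt{26647}$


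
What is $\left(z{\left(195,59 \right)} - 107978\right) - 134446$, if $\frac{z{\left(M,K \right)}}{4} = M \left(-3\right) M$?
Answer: $-698724$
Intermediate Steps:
$z{\left(M,K \right)} = - 12 M^{2}$ ($z{\left(M,K \right)} = 4 M \left(-3\right) M = 4 - 3 M M = 4 \left(- 3 M^{2}\right) = - 12 M^{2}$)
$\left(z{\left(195,59 \right)} - 107978\right) - 134446 = \left(- 12 \cdot 195^{2} - 107978\right) - 134446 = \left(\left(-12\right) 38025 - 107978\right) - 134446 = \left(-456300 - 107978\right) - 134446 = -564278 - 134446 = -698724$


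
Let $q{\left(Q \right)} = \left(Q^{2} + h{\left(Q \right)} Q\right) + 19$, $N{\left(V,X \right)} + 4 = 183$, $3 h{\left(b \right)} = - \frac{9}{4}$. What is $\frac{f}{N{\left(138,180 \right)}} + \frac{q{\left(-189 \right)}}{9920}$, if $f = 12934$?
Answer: $\frac{538912453}{7102720} \approx 75.874$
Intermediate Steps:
$h{\left(b \right)} = - \frac{3}{4}$ ($h{\left(b \right)} = \frac{\left(-9\right) \frac{1}{4}}{3} = \frac{1}{3} \left(- \frac{9}{4}\right) = - \frac{3}{4}$)
$N{\left(V,X \right)} = 179$ ($N{\left(V,X \right)} = -4 + 183 = 179$)
$q{\left(Q \right)} = 19 + Q^{2} - \frac{3 Q}{4}$ ($q{\left(Q \right)} = \left(Q^{2} - \frac{3 Q}{4}\right) + 19 = 19 + Q^{2} - \frac{3 Q}{4}$)
$\frac{f}{N{\left(138,180 \right)}} + \frac{q{\left(-189 \right)}}{9920} = \frac{12934}{179} + \frac{19 + \left(-189\right)^{2} - - \frac{567}{4}}{9920} = 12934 \cdot \frac{1}{179} + \left(19 + 35721 + \frac{567}{4}\right) \frac{1}{9920} = \frac{12934}{179} + \frac{143527}{4} \cdot \frac{1}{9920} = \frac{12934}{179} + \frac{143527}{39680} = \frac{538912453}{7102720}$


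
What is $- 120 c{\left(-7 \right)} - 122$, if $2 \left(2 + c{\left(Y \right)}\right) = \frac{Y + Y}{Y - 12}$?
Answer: $\frac{1402}{19} \approx 73.789$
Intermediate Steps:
$c{\left(Y \right)} = -2 + \frac{Y}{-12 + Y}$ ($c{\left(Y \right)} = -2 + \frac{\left(Y + Y\right) \frac{1}{Y - 12}}{2} = -2 + \frac{2 Y \frac{1}{-12 + Y}}{2} = -2 + \frac{Y}{-12 + Y}$)
$- 120 c{\left(-7 \right)} - 122 = - 120 \frac{24 - -7}{-12 - 7} - 122 = - 120 \frac{24 + 7}{-19} - 122 = - 120 \left(\left(- \frac{1}{19}\right) 31\right) - 122 = \left(-120\right) \left(- \frac{31}{19}\right) - 122 = \frac{3720}{19} - 122 = \frac{1402}{19}$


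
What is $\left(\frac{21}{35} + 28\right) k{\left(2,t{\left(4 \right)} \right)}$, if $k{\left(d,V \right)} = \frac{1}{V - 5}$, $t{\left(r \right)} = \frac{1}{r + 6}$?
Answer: $- \frac{286}{49} \approx -5.8367$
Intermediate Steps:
$t{\left(r \right)} = \frac{1}{6 + r}$
$k{\left(d,V \right)} = \frac{1}{-5 + V}$
$\left(\frac{21}{35} + 28\right) k{\left(2,t{\left(4 \right)} \right)} = \frac{\frac{21}{35} + 28}{-5 + \frac{1}{6 + 4}} = \frac{21 \cdot \frac{1}{35} + 28}{-5 + \frac{1}{10}} = \frac{\frac{3}{5} + 28}{-5 + \frac{1}{10}} = \frac{143}{5 \left(- \frac{49}{10}\right)} = \frac{143}{5} \left(- \frac{10}{49}\right) = - \frac{286}{49}$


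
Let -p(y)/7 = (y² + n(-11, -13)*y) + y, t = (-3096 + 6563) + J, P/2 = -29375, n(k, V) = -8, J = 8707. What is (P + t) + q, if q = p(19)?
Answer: -48172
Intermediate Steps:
P = -58750 (P = 2*(-29375) = -58750)
t = 12174 (t = (-3096 + 6563) + 8707 = 3467 + 8707 = 12174)
p(y) = -7*y² + 49*y (p(y) = -7*((y² - 8*y) + y) = -7*(y² - 7*y) = -7*y² + 49*y)
q = -1596 (q = 7*19*(7 - 1*19) = 7*19*(7 - 19) = 7*19*(-12) = -1596)
(P + t) + q = (-58750 + 12174) - 1596 = -46576 - 1596 = -48172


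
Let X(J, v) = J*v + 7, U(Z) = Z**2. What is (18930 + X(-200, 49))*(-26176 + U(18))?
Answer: -236209724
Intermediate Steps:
X(J, v) = 7 + J*v
(18930 + X(-200, 49))*(-26176 + U(18)) = (18930 + (7 - 200*49))*(-26176 + 18**2) = (18930 + (7 - 9800))*(-26176 + 324) = (18930 - 9793)*(-25852) = 9137*(-25852) = -236209724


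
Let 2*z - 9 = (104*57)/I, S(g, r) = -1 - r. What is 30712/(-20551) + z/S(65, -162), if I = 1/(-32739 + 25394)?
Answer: -894824083465/6617422 ≈ -1.3522e+5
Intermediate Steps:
I = -1/7345 (I = 1/(-7345) = -1/7345 ≈ -0.00013615)
z = -43541151/2 (z = 9/2 + ((104*57)/(-1/7345))/2 = 9/2 + (5928*(-7345))/2 = 9/2 + (½)*(-43541160) = 9/2 - 21770580 = -43541151/2 ≈ -2.1771e+7)
30712/(-20551) + z/S(65, -162) = 30712/(-20551) - 43541151/(2*(-1 - 1*(-162))) = 30712*(-1/20551) - 43541151/(2*(-1 + 162)) = -30712/20551 - 43541151/2/161 = -30712/20551 - 43541151/2*1/161 = -30712/20551 - 43541151/322 = -894824083465/6617422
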